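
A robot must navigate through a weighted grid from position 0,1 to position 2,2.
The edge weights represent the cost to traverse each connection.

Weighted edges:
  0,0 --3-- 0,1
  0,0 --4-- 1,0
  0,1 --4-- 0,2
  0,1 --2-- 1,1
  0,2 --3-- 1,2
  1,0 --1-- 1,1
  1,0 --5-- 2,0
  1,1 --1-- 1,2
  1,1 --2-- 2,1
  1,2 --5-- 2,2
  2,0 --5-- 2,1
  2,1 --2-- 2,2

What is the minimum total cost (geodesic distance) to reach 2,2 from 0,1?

Shortest path: 0,1 → 1,1 → 2,1 → 2,2, total weight = 6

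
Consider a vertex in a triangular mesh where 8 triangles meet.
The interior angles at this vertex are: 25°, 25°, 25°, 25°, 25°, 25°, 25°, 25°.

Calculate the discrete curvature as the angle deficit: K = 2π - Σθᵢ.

Sum of angles = 200°. K = 360° - 200° = 160°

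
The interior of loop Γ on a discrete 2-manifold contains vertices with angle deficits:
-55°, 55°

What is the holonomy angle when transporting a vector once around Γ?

Holonomy = total enclosed curvature = (-55°) + 55° = 0°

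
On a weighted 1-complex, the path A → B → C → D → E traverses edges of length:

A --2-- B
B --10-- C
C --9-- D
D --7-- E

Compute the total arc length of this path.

Arc length = 2 + 10 + 9 + 7 = 28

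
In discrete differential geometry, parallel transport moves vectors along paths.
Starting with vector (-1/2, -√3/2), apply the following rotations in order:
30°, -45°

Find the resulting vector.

Total rotation: 30° + (-45°) = -15°. Final vector: (-0.7071, -0.7071)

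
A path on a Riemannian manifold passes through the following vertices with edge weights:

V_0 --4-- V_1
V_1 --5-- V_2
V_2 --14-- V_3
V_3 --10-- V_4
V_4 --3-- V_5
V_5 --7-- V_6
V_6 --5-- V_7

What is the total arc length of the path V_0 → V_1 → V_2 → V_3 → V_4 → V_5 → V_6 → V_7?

Arc length = 4 + 5 + 14 + 10 + 3 + 7 + 5 = 48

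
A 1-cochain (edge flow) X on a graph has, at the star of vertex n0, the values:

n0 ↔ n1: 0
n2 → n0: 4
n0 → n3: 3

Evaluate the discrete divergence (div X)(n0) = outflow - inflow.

Divergence = sum of outgoing flows = 0 + (-4) + 3 = -1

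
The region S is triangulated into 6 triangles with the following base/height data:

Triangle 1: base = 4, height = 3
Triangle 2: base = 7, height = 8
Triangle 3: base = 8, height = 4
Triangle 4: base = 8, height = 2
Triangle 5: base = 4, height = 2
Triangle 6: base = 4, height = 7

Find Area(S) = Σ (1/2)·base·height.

(1/2)×4×3 + (1/2)×7×8 + (1/2)×8×4 + (1/2)×8×2 + (1/2)×4×2 + (1/2)×4×7 = 76.0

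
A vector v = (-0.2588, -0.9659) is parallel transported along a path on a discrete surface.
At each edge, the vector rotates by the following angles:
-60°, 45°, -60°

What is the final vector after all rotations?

Total rotation: (-60°) + 45° + (-60°) = -75°. Final vector: (-1, 0)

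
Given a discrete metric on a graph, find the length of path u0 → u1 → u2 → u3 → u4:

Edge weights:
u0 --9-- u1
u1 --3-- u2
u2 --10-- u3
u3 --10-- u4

Arc length = 9 + 3 + 10 + 10 = 32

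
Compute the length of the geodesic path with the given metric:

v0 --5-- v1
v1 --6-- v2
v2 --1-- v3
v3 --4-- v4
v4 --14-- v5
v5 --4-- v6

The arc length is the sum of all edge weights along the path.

Arc length = 5 + 6 + 1 + 4 + 14 + 4 = 34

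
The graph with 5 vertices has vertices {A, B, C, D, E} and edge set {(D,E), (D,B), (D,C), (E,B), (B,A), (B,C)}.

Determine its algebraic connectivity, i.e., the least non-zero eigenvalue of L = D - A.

Degrees: deg(A) = 1, deg(B) = 4, deg(C) = 2, deg(D) = 3, deg(E) = 2.
L = D − A with rows/columns ordered (A, B, C, D, E):
  [ 1, -1,  0,  0,  0]
  [-1,  4, -1, -1, -1]
  [ 0, -1,  2, -1,  0]
  [ 0, -1, -1,  3, -1]
  [ 0, -1,  0, -1,  2]
Characteristic polynomial: det(λI − L) = λ(λ − 1)(λ − 2)(λ − 4)(λ − 5).
Roots: λ = 0; (λ − 1) = 0 ⇒ λ = 1; (λ − 2) = 0 ⇒ λ = 2; (λ − 4) = 0 ⇒ λ = 4; (λ − 5) = 0 ⇒ λ = 5.
(Check: the roots sum (with multiplicity) to 12, matching trace L = Σdeg = 2·6 = 12.)
Laplacian eigenvalues: [0.0, 1.0, 2.0, 4.0, 5.0]. Algebraic connectivity (smallest non-zero eigenvalue) = 1.0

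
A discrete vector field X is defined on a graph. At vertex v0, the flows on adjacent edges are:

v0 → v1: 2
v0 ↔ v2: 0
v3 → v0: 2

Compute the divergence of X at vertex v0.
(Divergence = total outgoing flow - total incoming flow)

Divergence = sum of outgoing flows = 2 + 0 + (-2) = 0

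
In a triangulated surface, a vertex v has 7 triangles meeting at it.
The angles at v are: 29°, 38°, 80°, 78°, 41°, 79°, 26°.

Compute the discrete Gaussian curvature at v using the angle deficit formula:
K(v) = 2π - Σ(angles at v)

Sum of angles = 371°. K = 360° - 371° = -11° = -11π/180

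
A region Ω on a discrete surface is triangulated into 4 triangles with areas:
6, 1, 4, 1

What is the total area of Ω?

6 + 1 + 4 + 1 = 12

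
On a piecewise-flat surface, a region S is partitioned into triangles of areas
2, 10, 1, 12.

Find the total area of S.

2 + 10 + 1 + 12 = 25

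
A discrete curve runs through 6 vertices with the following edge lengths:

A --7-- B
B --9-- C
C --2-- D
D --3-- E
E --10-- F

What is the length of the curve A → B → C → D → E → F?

Arc length = 7 + 9 + 2 + 3 + 10 = 31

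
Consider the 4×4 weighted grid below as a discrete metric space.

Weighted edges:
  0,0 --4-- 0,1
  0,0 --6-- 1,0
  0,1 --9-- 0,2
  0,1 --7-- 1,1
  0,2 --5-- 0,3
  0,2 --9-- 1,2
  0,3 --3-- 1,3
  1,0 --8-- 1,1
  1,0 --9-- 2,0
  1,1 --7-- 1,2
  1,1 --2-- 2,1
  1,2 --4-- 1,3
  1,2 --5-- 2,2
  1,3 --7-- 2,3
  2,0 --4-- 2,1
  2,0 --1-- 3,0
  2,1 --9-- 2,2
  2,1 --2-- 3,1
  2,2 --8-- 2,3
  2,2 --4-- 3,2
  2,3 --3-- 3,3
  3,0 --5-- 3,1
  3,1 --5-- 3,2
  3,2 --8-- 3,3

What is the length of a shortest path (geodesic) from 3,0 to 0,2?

Shortest path: 3,0 → 2,0 → 2,1 → 1,1 → 0,1 → 0,2, total weight = 23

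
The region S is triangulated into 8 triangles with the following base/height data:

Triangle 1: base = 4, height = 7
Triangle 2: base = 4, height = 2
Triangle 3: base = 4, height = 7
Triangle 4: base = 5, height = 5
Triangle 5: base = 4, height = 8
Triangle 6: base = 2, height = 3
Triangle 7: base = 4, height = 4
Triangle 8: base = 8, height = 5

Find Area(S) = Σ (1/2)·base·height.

(1/2)×4×7 + (1/2)×4×2 + (1/2)×4×7 + (1/2)×5×5 + (1/2)×4×8 + (1/2)×2×3 + (1/2)×4×4 + (1/2)×8×5 = 91.5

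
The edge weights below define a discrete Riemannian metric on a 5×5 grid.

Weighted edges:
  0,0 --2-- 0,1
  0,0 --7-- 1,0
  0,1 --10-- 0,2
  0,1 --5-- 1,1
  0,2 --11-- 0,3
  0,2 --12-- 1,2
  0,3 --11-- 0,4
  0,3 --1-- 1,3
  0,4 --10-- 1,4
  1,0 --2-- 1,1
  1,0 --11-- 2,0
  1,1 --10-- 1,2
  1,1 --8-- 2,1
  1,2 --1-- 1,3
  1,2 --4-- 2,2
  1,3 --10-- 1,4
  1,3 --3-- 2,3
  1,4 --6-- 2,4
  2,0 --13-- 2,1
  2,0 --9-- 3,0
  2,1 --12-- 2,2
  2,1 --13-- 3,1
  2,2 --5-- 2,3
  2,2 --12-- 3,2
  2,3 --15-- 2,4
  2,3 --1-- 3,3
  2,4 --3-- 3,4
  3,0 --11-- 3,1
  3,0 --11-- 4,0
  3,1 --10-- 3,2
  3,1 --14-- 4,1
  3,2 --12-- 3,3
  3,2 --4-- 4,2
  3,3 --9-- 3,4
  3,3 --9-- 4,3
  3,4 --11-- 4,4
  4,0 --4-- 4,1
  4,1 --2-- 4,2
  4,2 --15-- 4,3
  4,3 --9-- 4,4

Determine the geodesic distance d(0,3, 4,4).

Shortest path: 0,3 → 1,3 → 2,3 → 3,3 → 4,3 → 4,4, total weight = 23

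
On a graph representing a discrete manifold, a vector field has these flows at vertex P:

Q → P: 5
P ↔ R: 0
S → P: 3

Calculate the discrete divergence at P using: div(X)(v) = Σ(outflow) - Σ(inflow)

Divergence = sum of outgoing flows = (-5) + 0 + (-3) = -8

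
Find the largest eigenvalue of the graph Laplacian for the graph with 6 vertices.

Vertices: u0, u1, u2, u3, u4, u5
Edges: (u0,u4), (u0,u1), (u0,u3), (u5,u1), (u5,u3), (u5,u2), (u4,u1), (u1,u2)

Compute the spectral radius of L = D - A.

Degrees: deg(u0) = 3, deg(u1) = 4, deg(u2) = 2, deg(u3) = 2, deg(u4) = 2, deg(u5) = 3.
L = D − A with rows/columns ordered (u0, u1, u2, u3, u4, u5):
  [ 3, -1,  0, -1, -1,  0]
  [-1,  4, -1,  0, -1, -1]
  [ 0, -1,  2,  0,  0, -1]
  [-1,  0,  0,  2,  0, -1]
  [-1, -1,  0,  0,  2,  0]
  [ 0, -1, -1, -1,  0,  3]
Characteristic polynomial: det(λI − L) = λ(λ² − 5λ + 5)(λ² − 7λ + 9)(λ − 4).
Roots: λ = 0; (λ² − 5λ + 5) = 0 ⇒ λ = (5 ± √5)/2 ≈ 1.382, 3.618; (λ² − 7λ + 9) = 0 ⇒ λ = (7 ± √13)/2 ≈ 1.6972, 5.3028; (λ − 4) = 0 ⇒ λ = 4.
(Check: the roots sum (with multiplicity) to 16, matching trace L = Σdeg = 2·8 = 16.)
Laplacian eigenvalues: [0.0, 1.382, 1.6972, 3.618, 4.0, 5.3028]. Largest eigenvalue (spectral radius) = 5.3028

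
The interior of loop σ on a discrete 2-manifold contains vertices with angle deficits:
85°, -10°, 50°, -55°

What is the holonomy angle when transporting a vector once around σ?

Holonomy = total enclosed curvature = 85° + (-10°) + 50° + (-55°) = 70°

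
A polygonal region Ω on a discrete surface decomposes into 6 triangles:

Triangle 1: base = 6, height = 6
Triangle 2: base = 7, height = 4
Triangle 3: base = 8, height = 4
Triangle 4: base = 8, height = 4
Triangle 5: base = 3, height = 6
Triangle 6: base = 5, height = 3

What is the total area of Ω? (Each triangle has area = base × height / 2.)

(1/2)×6×6 + (1/2)×7×4 + (1/2)×8×4 + (1/2)×8×4 + (1/2)×3×6 + (1/2)×5×3 = 80.5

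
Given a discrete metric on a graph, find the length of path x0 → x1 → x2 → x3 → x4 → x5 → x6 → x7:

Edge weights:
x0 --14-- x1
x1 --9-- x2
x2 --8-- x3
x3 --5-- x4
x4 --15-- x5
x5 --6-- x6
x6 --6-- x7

Arc length = 14 + 9 + 8 + 5 + 15 + 6 + 6 = 63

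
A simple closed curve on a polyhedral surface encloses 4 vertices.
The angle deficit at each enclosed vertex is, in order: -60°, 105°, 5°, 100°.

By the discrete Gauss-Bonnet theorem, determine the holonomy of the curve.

Holonomy = total enclosed curvature = (-60°) + 105° + 5° + 100° = 150°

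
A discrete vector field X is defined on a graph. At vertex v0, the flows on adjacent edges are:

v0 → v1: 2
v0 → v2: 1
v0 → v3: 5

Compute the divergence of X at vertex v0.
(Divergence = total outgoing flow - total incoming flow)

Divergence = sum of outgoing flows = 2 + 1 + 5 = 8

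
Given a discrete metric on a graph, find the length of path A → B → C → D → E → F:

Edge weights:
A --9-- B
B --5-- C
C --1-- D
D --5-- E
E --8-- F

Arc length = 9 + 5 + 1 + 5 + 8 = 28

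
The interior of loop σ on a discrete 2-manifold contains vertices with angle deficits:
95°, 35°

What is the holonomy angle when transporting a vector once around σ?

Holonomy = total enclosed curvature = 95° + 35° = 130°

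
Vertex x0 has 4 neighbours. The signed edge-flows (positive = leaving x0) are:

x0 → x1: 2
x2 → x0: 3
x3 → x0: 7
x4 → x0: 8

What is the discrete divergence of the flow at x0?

Divergence = sum of outgoing flows = 2 + (-3) + (-7) + (-8) = -16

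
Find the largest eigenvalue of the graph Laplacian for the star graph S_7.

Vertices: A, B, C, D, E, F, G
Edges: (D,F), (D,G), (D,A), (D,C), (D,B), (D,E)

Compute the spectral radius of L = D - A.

The star S_7 is the complete bipartite graph K_{1,6} (one hub of degree 6, 6 leaves of degree 1). The Laplacian spectrum of K_{p,q} is 0, p (multiplicity q−1), q (multiplicity p−1), p+q. With p = 1, q = 6: 0 once, 1 with multiplicity 5, and 7 once. (Check: trace L = sum of degrees = 12 = 5·1 + 7.)
Laplacian eigenvalues: [0.0, 1.0, 1.0, 1.0, 1.0, 1.0, 7.0]. Largest eigenvalue (spectral radius) = 7.0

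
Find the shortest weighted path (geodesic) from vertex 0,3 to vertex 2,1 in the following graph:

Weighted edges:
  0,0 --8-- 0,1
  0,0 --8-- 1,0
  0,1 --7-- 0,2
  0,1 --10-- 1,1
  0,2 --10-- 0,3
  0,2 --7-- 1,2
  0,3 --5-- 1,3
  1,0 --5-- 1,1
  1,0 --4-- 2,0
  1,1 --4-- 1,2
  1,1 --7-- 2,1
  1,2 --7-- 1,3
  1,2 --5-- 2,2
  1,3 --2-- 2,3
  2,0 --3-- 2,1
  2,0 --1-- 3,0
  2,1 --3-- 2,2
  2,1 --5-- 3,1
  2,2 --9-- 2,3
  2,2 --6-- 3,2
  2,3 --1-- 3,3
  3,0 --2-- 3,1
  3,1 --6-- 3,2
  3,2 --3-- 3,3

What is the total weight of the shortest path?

Shortest path: 0,3 → 1,3 → 2,3 → 2,2 → 2,1, total weight = 19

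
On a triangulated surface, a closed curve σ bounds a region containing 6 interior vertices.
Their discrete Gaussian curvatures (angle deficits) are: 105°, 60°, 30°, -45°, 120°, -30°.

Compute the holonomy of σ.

Holonomy = total enclosed curvature = 105° + 60° + 30° + (-45°) + 120° + (-30°) = 240°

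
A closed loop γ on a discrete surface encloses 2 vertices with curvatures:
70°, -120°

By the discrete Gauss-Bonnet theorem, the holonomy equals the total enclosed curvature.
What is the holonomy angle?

Holonomy = total enclosed curvature = 70° + (-120°) = -50°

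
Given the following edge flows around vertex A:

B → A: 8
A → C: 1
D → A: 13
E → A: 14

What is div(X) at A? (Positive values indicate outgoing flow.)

Divergence = sum of outgoing flows = (-8) + 1 + (-13) + (-14) = -34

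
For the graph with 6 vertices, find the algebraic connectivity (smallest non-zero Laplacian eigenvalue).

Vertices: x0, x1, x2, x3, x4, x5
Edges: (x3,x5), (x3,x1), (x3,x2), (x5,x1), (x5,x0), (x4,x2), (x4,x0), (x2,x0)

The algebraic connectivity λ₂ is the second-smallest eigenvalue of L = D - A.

Degrees: deg(x0) = 3, deg(x1) = 2, deg(x2) = 3, deg(x3) = 3, deg(x4) = 2, deg(x5) = 3.
L = D − A with rows/columns ordered (x0, x1, x2, x3, x4, x5):
  [ 3,  0, -1,  0, -1, -1]
  [ 0,  2,  0, -1,  0, -1]
  [-1,  0,  3, -1, -1,  0]
  [ 0, -1, -1,  3,  0, -1]
  [-1,  0, -1,  0,  2,  0]
  [-1, -1,  0, -1,  0,  3]
Characteristic polynomial: det(λI − L) = λ(λ − 1)(λ − 3)²(λ − 4)(λ − 5).
Roots: λ = 0; (λ − 1) = 0 ⇒ λ = 1; (λ − 3) = 0 ⇒ λ = 3 (multiplicity 2); (λ − 4) = 0 ⇒ λ = 4; (λ − 5) = 0 ⇒ λ = 5.
(Check: the roots sum (with multiplicity) to 16, matching trace L = Σdeg = 2·8 = 16.)
Laplacian eigenvalues: [0.0, 1.0, 3.0, 3.0, 4.0, 5.0]. Algebraic connectivity (smallest non-zero eigenvalue) = 1.0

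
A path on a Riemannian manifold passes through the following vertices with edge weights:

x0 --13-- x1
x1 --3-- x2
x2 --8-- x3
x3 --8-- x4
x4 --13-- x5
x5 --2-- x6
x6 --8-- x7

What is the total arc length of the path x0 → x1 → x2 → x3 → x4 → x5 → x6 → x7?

Arc length = 13 + 3 + 8 + 8 + 13 + 2 + 8 = 55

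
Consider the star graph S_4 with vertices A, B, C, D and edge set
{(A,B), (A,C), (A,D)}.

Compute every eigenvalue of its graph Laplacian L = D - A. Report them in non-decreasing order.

The star S_4 is the complete bipartite graph K_{1,3} (one hub of degree 3, 3 leaves of degree 1). The Laplacian spectrum of K_{p,q} is 0, p (multiplicity q−1), q (multiplicity p−1), p+q. With p = 1, q = 3: 0 once, 1 with multiplicity 2, and 4 once. (Check: trace L = sum of degrees = 6 = 2·1 + 4.)
Laplacian eigenvalues (increasing order): [0.0, 1.0, 1.0, 4.0]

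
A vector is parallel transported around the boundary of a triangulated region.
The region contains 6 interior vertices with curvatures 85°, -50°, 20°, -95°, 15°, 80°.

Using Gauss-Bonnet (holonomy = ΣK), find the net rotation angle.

Holonomy = total enclosed curvature = 85° + (-50°) + 20° + (-95°) + 15° + 80° = 55°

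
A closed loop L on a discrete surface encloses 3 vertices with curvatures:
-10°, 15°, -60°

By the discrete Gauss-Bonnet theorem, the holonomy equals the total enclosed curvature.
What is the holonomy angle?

Holonomy = total enclosed curvature = (-10°) + 15° + (-60°) = -55°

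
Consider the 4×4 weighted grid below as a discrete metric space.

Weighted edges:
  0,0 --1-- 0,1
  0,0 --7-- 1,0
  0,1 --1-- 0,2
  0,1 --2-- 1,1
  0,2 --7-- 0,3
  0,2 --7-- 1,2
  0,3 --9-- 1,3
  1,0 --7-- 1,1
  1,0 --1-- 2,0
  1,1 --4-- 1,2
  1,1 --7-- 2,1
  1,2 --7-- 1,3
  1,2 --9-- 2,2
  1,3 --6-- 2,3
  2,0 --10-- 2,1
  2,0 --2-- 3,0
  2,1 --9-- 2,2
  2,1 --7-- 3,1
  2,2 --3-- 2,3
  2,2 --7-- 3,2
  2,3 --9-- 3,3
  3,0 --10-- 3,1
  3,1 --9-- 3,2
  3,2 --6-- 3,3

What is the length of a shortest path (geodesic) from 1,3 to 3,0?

Shortest path: 1,3 → 1,2 → 1,1 → 1,0 → 2,0 → 3,0, total weight = 21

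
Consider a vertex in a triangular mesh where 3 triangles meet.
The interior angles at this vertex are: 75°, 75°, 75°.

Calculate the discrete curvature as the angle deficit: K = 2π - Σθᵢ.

Sum of angles = 225°. K = 360° - 225° = 135° = 3π/4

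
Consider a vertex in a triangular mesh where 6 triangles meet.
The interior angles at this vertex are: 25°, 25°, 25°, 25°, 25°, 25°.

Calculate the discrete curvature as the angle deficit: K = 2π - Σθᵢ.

Sum of angles = 150°. K = 360° - 150° = 210°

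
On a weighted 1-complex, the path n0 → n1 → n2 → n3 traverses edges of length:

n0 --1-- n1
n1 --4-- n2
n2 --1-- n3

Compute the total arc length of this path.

Arc length = 1 + 4 + 1 = 6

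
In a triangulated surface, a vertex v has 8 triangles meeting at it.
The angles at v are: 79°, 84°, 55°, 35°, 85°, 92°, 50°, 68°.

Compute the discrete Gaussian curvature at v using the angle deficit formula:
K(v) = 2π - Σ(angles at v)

Sum of angles = 548°. K = 360° - 548° = -188° = -47π/45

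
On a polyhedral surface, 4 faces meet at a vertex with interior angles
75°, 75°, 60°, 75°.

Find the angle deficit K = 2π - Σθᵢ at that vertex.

Sum of angles = 285°. K = 360° - 285° = 75°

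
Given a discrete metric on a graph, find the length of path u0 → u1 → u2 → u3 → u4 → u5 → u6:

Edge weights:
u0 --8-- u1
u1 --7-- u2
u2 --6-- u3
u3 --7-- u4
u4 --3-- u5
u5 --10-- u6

Arc length = 8 + 7 + 6 + 7 + 3 + 10 = 41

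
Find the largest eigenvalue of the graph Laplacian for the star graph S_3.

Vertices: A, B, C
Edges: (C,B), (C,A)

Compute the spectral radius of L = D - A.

The star S_3 is the complete bipartite graph K_{1,2} (one hub of degree 2, 2 leaves of degree 1). The Laplacian spectrum of K_{p,q} is 0, p (multiplicity q−1), q (multiplicity p−1), p+q. With p = 1, q = 2: 0 once, 1 with multiplicity 1, and 3 once. (Check: trace L = sum of degrees = 4 = 1·1 + 3.)
Laplacian eigenvalues: [0.0, 1.0, 3.0]. Largest eigenvalue (spectral radius) = 3.0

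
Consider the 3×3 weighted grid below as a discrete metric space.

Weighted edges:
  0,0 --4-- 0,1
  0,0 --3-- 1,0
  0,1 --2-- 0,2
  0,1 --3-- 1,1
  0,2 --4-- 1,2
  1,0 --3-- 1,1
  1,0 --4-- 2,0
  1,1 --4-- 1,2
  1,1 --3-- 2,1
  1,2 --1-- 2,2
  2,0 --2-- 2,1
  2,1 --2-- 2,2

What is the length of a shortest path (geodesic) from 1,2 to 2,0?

Shortest path: 1,2 → 2,2 → 2,1 → 2,0, total weight = 5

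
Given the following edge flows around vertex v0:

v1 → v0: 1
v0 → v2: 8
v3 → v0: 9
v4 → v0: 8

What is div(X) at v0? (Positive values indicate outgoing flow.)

Divergence = sum of outgoing flows = (-1) + 8 + (-9) + (-8) = -10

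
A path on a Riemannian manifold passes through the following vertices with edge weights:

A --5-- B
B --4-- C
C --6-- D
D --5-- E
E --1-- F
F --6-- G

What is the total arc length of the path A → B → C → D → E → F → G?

Arc length = 5 + 4 + 6 + 5 + 1 + 6 = 27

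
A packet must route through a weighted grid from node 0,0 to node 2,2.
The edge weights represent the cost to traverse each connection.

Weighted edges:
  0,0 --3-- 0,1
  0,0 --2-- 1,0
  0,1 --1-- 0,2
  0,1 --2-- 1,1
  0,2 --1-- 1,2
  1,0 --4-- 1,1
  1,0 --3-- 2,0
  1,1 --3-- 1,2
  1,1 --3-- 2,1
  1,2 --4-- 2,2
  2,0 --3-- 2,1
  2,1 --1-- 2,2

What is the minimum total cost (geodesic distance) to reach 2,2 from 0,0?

Shortest path: 0,0 → 0,1 → 0,2 → 1,2 → 2,2, total weight = 9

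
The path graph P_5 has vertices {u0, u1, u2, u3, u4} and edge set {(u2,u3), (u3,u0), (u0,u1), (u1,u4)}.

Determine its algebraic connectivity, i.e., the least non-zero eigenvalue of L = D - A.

The path graph P_n has Laplacian eigenvalues λ_k = 2 − 2cos(kπ/n), k = 0, 1, …, n−1. Here n = 5:
k=0: 2 − 2cos(0) = 0.0; k=1: 2 − 2cos(π/5) = 0.382; k=2: 2 − 2cos(2π/5) = 1.382; k=3: 2 − 2cos(3π/5) = 2.618; k=4: 2 − 2cos(4π/5) = 3.618.
Laplacian eigenvalues: [0.0, 0.382, 1.382, 2.618, 3.618]. Algebraic connectivity (smallest non-zero eigenvalue) = 0.382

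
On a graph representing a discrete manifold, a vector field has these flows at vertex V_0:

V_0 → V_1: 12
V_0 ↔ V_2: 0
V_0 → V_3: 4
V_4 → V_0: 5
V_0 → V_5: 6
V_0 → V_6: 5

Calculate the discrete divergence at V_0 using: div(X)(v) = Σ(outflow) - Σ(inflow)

Divergence = sum of outgoing flows = 12 + 0 + 4 + (-5) + 6 + 5 = 22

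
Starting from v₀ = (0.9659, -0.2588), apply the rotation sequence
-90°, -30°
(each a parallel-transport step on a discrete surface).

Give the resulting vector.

Total rotation: (-90°) + (-30°) = -120°. Final vector: (-0.7071, -0.7071)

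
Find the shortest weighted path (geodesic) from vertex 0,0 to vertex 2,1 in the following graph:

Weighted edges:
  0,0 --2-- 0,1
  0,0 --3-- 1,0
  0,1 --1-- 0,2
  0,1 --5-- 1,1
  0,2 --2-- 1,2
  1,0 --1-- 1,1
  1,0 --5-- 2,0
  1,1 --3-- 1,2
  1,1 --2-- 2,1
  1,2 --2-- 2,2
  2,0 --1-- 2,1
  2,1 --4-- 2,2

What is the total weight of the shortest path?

Shortest path: 0,0 → 1,0 → 1,1 → 2,1, total weight = 6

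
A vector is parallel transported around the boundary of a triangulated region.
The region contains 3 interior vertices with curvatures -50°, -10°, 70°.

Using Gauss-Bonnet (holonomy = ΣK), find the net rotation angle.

Holonomy = total enclosed curvature = (-50°) + (-10°) + 70° = 10°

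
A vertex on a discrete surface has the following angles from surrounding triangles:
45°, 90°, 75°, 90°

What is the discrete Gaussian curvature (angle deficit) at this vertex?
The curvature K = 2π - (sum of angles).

Sum of angles = 300°. K = 360° - 300° = 60° = π/3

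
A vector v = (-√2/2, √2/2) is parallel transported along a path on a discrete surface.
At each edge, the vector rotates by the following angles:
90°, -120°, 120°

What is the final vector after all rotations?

Total rotation: 90° + (-120°) + 120° = 90°. Final vector: (-0.7071, -0.7071)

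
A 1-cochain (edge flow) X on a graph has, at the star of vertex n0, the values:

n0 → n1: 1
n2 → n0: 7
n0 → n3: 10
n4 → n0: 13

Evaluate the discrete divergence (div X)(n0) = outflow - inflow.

Divergence = sum of outgoing flows = 1 + (-7) + 10 + (-13) = -9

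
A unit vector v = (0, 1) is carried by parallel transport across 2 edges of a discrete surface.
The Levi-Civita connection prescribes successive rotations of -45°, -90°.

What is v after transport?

Total rotation: (-45°) + (-90°) = -135°. Final vector: (0.7071, -0.7071)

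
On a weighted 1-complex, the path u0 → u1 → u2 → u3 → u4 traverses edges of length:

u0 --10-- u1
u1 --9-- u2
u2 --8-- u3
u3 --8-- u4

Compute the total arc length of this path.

Arc length = 10 + 9 + 8 + 8 = 35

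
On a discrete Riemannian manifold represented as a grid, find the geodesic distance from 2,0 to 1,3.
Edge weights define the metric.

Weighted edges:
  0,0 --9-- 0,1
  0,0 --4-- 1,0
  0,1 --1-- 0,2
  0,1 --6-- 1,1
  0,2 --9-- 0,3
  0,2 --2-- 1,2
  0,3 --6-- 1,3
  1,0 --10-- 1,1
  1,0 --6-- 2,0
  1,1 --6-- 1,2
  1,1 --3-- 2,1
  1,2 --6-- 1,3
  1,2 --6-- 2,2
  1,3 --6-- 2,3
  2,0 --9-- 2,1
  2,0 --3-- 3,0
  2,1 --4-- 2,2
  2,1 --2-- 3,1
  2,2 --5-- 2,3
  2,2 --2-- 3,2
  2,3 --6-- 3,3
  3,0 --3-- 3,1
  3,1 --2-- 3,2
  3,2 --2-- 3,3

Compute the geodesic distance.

Shortest path: 2,0 → 3,0 → 3,1 → 3,2 → 2,2 → 2,3 → 1,3, total weight = 21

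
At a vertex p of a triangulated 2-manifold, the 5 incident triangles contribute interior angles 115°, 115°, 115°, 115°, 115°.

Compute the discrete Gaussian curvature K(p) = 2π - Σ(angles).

Sum of angles = 575°. K = 360° - 575° = -215° = -43π/36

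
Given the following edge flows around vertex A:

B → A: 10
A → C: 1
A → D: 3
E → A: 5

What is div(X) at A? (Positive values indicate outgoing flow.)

Divergence = sum of outgoing flows = (-10) + 1 + 3 + (-5) = -11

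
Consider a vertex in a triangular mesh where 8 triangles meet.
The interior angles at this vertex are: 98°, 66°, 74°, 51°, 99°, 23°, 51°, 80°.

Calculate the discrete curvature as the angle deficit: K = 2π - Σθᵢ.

Sum of angles = 542°. K = 360° - 542° = -182° = -91π/90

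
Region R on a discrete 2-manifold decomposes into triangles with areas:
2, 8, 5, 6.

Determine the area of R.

2 + 8 + 5 + 6 = 21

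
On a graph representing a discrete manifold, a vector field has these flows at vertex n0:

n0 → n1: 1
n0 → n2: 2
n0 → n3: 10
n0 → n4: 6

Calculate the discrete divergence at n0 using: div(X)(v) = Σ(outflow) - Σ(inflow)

Divergence = sum of outgoing flows = 1 + 2 + 10 + 6 = 19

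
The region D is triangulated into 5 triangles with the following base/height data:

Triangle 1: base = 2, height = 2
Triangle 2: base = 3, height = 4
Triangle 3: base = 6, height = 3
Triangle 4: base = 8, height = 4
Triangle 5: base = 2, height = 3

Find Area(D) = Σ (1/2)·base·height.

(1/2)×2×2 + (1/2)×3×4 + (1/2)×6×3 + (1/2)×8×4 + (1/2)×2×3 = 36.0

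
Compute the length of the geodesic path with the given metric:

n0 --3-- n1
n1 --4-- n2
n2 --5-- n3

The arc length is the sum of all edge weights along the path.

Arc length = 3 + 4 + 5 = 12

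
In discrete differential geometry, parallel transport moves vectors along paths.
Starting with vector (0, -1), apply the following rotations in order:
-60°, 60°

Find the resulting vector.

Total rotation: (-60°) + 60° = 0°. Final vector: (0, -1)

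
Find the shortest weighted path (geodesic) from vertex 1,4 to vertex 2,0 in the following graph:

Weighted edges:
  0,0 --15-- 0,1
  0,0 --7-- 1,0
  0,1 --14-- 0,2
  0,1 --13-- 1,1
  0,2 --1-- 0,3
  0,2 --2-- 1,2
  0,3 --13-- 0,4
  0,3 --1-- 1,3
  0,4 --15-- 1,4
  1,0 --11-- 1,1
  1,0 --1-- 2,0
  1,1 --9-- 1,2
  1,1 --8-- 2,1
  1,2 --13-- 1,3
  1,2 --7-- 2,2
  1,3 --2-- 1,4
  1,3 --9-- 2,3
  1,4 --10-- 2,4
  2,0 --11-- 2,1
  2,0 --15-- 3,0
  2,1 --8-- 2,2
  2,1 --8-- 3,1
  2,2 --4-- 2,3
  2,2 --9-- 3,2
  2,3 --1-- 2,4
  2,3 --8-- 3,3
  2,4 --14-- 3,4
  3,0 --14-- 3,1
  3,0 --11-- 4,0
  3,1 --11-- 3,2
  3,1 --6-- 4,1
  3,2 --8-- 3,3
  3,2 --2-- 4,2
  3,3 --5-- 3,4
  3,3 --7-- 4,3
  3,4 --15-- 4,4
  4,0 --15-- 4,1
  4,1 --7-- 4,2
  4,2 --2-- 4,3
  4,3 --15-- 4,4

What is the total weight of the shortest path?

Shortest path: 1,4 → 1,3 → 0,3 → 0,2 → 1,2 → 1,1 → 1,0 → 2,0, total weight = 27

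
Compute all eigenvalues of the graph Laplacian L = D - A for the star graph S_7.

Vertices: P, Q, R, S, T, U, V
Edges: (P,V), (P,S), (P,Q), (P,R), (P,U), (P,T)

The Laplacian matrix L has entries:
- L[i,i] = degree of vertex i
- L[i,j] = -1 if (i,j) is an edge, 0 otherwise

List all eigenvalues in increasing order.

The star S_7 is the complete bipartite graph K_{1,6} (one hub of degree 6, 6 leaves of degree 1). The Laplacian spectrum of K_{p,q} is 0, p (multiplicity q−1), q (multiplicity p−1), p+q. With p = 1, q = 6: 0 once, 1 with multiplicity 5, and 7 once. (Check: trace L = sum of degrees = 12 = 5·1 + 7.)
Laplacian eigenvalues (increasing order): [0.0, 1.0, 1.0, 1.0, 1.0, 1.0, 7.0]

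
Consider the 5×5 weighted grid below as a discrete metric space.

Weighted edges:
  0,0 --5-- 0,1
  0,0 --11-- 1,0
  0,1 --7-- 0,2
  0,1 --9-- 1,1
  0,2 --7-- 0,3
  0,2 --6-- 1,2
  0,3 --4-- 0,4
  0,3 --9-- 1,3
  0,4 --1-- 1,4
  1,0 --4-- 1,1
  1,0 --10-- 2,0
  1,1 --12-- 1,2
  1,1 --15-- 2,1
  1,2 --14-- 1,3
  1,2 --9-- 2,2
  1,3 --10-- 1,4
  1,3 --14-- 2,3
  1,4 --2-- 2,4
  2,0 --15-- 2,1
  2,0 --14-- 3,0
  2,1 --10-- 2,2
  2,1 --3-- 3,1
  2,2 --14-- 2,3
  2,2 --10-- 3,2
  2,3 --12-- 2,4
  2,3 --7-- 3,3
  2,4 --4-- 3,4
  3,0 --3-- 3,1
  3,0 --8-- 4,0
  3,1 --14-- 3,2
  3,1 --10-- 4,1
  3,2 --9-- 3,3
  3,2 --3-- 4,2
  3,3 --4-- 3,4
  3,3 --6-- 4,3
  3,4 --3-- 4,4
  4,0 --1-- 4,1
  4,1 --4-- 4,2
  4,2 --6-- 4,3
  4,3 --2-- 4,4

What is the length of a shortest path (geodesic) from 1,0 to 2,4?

Shortest path: 1,0 → 1,1 → 0,1 → 0,2 → 0,3 → 0,4 → 1,4 → 2,4, total weight = 34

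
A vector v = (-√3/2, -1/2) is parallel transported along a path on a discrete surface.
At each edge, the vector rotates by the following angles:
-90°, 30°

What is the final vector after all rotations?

Total rotation: (-90°) + 30° = -60°. Final vector: (-0.8660, 0.5000)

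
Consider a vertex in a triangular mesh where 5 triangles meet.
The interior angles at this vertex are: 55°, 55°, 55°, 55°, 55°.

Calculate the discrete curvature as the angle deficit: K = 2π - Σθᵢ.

Sum of angles = 275°. K = 360° - 275° = 85°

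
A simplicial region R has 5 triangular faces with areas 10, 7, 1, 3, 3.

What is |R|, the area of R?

10 + 7 + 1 + 3 + 3 = 24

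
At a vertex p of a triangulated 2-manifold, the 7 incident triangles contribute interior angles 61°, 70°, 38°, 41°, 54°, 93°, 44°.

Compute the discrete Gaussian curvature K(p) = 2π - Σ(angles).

Sum of angles = 401°. K = 360° - 401° = -41° = -41π/180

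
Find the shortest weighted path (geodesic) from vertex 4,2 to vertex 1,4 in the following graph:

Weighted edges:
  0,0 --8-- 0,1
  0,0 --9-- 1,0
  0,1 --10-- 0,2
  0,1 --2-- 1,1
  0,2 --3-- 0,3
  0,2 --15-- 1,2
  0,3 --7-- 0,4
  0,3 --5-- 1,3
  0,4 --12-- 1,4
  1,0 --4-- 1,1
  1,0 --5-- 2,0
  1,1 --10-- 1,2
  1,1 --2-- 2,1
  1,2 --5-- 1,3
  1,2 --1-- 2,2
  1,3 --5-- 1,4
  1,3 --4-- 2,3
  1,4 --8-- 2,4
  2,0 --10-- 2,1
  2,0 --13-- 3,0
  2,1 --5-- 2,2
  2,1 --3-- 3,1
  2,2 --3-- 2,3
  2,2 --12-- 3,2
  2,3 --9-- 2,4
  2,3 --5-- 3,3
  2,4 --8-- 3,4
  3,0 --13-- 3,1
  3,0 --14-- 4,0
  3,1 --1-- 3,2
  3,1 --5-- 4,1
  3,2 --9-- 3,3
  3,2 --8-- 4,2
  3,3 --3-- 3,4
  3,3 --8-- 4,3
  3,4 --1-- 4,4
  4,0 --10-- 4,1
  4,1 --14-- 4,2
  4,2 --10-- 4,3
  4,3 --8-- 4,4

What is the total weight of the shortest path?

Shortest path: 4,2 → 3,2 → 3,1 → 2,1 → 2,2 → 1,2 → 1,3 → 1,4, total weight = 28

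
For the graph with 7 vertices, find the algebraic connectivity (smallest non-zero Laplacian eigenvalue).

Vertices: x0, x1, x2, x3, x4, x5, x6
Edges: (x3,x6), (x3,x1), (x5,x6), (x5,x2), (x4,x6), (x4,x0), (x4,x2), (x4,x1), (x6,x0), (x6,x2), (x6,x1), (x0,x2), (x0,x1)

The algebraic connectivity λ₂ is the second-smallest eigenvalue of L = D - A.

Degrees: deg(x0) = 4, deg(x1) = 4, deg(x2) = 4, deg(x3) = 2, deg(x4) = 4, deg(x5) = 2, deg(x6) = 6.
L = D − A with rows/columns ordered (x0, x1, x2, x3, x4, x5, x6):
  [ 4, -1, -1,  0, -1,  0, -1]
  [-1,  4,  0, -1, -1,  0, -1]
  [-1,  0,  4,  0, -1, -1, -1]
  [ 0, -1,  0,  2,  0,  0, -1]
  [-1, -1, -1,  0,  4,  0, -1]
  [ 0,  0, -1,  0,  0,  2, -1]
  [-1, -1, -1, -1, -1, -1,  6]
Characteristic polynomial: det(λI − L) = λ(λ² − 6λ + 7)(λ² − 8λ + 13)(λ − 5)(λ − 7).
Roots: λ = 0; (λ² − 6λ + 7) = 0 ⇒ λ = 3 ± √2 ≈ 1.5858, 4.4142; (λ² − 8λ + 13) = 0 ⇒ λ = 4 ± √3 ≈ 2.2679, 5.7321; (λ − 5) = 0 ⇒ λ = 5; (λ − 7) = 0 ⇒ λ = 7.
(Check: the roots sum (with multiplicity) to 26, matching trace L = Σdeg = 2·13 = 26.)
Laplacian eigenvalues: [0.0, 1.5858, 2.2679, 4.4142, 5.0, 5.7321, 7.0]. Algebraic connectivity (smallest non-zero eigenvalue) = 1.5858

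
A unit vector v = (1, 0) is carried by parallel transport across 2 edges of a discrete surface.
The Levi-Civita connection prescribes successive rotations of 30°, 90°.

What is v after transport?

Total rotation: 30° + 90° = 120°. Final vector: (-0.5000, 0.8660)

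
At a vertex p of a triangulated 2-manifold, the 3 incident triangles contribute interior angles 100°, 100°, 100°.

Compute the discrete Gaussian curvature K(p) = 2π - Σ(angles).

Sum of angles = 300°. K = 360° - 300° = 60° = π/3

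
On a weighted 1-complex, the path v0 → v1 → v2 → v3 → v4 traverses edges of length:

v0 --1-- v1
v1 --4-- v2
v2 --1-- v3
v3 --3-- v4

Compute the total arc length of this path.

Arc length = 1 + 4 + 1 + 3 = 9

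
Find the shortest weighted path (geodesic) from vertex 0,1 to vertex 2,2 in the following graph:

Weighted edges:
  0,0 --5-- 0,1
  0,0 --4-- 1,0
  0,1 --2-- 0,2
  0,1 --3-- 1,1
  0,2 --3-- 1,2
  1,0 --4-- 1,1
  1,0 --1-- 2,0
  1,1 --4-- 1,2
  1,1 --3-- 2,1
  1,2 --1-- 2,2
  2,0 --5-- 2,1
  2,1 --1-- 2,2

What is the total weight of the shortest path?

Shortest path: 0,1 → 0,2 → 1,2 → 2,2, total weight = 6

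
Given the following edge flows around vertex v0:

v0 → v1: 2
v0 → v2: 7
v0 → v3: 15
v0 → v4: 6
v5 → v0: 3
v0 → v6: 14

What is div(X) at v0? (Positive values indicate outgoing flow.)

Divergence = sum of outgoing flows = 2 + 7 + 15 + 6 + (-3) + 14 = 41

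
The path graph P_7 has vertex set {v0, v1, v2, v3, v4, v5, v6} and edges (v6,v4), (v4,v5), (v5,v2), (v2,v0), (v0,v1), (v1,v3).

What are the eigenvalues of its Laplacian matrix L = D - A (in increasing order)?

The path graph P_n has Laplacian eigenvalues λ_k = 2 − 2cos(kπ/n), k = 0, 1, …, n−1. Here n = 7:
k=0: 2 − 2cos(0) = 0.0; k=1: 2 − 2cos(π/7) = 0.1981; k=2: 2 − 2cos(2π/7) = 0.753; k=3: 2 − 2cos(3π/7) = 1.555; k=4: 2 − 2cos(4π/7) = 2.445; k=5: 2 − 2cos(5π/7) = 3.247; k=6: 2 − 2cos(6π/7) = 3.8019.
Laplacian eigenvalues (increasing order): [0.0, 0.1981, 0.753, 1.555, 2.445, 3.247, 3.8019]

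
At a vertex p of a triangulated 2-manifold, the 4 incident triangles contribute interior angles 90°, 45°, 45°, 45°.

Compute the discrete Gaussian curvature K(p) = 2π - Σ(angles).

Sum of angles = 225°. K = 360° - 225° = 135° = 3π/4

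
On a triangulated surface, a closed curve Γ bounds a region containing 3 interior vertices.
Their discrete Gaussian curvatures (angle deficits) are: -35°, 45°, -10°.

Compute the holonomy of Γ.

Holonomy = total enclosed curvature = (-35°) + 45° + (-10°) = 0°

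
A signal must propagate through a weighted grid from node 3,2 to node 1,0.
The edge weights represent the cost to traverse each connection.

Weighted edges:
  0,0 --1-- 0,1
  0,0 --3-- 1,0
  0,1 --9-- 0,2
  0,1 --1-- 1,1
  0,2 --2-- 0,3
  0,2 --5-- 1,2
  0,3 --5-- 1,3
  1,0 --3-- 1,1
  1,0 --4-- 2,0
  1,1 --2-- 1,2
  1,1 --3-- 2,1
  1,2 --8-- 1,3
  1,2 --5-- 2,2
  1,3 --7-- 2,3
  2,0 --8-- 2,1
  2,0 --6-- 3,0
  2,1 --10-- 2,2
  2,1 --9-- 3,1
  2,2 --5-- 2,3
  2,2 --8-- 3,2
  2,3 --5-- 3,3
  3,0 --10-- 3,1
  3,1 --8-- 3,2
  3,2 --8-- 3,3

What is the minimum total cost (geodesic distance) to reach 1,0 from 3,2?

Shortest path: 3,2 → 2,2 → 1,2 → 1,1 → 1,0, total weight = 18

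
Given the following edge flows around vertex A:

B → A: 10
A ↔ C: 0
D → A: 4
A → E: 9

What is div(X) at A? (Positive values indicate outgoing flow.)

Divergence = sum of outgoing flows = (-10) + 0 + (-4) + 9 = -5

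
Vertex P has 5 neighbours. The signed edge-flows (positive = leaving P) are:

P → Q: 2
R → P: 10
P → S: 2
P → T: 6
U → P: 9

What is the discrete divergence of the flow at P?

Divergence = sum of outgoing flows = 2 + (-10) + 2 + 6 + (-9) = -9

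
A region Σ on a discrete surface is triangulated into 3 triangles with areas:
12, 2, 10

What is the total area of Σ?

12 + 2 + 10 = 24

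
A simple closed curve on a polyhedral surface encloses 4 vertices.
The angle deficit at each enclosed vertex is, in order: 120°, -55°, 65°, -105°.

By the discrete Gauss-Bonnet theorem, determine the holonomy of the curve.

Holonomy = total enclosed curvature = 120° + (-55°) + 65° + (-105°) = 25°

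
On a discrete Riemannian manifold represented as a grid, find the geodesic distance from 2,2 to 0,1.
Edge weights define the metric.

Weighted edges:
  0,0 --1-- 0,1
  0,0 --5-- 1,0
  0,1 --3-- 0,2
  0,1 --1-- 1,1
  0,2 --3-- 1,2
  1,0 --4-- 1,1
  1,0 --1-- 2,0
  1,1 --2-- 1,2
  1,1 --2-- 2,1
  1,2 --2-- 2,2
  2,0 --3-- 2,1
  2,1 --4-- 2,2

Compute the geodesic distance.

Shortest path: 2,2 → 1,2 → 1,1 → 0,1, total weight = 5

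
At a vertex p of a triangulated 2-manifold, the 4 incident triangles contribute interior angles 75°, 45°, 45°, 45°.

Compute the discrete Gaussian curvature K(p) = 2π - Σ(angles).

Sum of angles = 210°. K = 360° - 210° = 150° = 5π/6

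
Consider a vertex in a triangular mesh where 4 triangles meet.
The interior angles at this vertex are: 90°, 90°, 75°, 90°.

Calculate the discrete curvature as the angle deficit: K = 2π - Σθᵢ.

Sum of angles = 345°. K = 360° - 345° = 15° = π/12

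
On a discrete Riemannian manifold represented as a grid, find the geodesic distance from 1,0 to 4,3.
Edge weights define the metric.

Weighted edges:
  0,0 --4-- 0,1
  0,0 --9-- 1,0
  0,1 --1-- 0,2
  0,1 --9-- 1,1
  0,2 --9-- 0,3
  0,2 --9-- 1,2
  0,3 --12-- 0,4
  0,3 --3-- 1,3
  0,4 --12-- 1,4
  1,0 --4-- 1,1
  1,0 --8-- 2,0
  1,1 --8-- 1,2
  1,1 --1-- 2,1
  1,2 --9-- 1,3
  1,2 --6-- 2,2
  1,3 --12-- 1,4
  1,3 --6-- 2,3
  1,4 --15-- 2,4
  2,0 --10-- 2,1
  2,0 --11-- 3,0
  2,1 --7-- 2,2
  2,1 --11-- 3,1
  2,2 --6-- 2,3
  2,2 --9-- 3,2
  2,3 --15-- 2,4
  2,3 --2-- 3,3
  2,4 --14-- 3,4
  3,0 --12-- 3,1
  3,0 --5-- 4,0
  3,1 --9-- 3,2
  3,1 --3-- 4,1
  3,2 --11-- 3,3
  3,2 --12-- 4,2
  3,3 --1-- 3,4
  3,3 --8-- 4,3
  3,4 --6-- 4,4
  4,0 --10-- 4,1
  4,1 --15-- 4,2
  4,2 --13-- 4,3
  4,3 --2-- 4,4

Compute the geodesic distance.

Shortest path: 1,0 → 1,1 → 2,1 → 2,2 → 2,3 → 3,3 → 4,3, total weight = 28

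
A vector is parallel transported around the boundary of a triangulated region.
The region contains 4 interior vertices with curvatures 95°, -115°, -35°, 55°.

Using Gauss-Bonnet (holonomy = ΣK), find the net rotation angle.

Holonomy = total enclosed curvature = 95° + (-115°) + (-35°) + 55° = 0°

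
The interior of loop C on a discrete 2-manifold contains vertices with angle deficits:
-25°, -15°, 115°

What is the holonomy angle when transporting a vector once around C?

Holonomy = total enclosed curvature = (-25°) + (-15°) + 115° = 75°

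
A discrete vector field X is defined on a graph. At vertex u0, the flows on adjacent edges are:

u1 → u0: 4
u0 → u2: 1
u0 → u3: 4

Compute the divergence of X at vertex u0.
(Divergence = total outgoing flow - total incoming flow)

Divergence = sum of outgoing flows = (-4) + 1 + 4 = 1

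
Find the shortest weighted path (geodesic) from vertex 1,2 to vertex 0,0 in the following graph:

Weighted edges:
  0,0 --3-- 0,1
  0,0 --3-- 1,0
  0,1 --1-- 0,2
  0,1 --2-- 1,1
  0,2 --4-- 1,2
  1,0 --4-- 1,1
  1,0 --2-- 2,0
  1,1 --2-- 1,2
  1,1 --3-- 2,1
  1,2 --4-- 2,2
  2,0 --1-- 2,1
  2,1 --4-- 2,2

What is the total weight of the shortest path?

Shortest path: 1,2 → 1,1 → 0,1 → 0,0, total weight = 7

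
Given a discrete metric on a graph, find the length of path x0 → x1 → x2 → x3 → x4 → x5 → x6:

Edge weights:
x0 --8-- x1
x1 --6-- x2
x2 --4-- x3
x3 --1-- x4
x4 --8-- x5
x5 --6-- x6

Arc length = 8 + 6 + 4 + 1 + 8 + 6 = 33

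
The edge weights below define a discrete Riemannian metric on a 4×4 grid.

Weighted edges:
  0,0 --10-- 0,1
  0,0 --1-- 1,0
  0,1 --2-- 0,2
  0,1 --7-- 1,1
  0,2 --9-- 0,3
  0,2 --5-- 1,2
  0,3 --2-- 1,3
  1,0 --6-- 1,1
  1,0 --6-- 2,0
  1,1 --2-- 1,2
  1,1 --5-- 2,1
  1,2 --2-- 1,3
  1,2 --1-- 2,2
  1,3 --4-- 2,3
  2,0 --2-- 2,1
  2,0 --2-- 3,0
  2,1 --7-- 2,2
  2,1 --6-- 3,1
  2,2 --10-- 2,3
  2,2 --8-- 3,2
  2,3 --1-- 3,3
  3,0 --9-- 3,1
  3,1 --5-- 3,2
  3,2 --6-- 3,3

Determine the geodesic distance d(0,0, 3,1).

Shortest path: 0,0 → 1,0 → 2,0 → 2,1 → 3,1, total weight = 15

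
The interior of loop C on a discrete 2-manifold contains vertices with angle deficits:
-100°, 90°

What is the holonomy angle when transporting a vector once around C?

Holonomy = total enclosed curvature = (-100°) + 90° = -10°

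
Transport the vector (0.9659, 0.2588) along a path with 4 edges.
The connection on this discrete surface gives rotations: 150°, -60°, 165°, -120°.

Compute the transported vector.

Total rotation: 150° + (-60°) + 165° + (-120°) = 135°. Final vector: (-0.8660, 0.5000)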